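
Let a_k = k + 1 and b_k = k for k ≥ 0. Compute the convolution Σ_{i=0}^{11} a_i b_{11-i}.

Write out a_i and b_{11-i} for i = 0,…,11 and sum the products.
Σ = 1·11 + 2·10 + 3·9 + 4·8 + 5·7 + 6·6 + 7·5 + 8·4 + 9·3 + 10·2 + 11·1 + 12·0 = 286.

286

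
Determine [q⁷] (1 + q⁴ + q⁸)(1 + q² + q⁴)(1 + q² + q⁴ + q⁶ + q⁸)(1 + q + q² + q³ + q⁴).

(1 + q⁴ + q⁸) has coefficients 1,0,0,0,1,0,0,0 for degrees 0…7.
(1 + q² + q⁴) has coefficients 1,0,1,0,1,0,0,0 for degrees 0…7.
Multiplying by (1 + q² + q⁴ + q⁶ + q⁸) gives running coefficients 1,0,2,0,3,0,3,0 for degrees 0…7.
Finally multiplying by (1 + q + q² + q³ + q⁴), the product of all factors after the first has coefficients 1,1,3,3,6,5,8,6 for degrees 0…7.
[q⁷] = 1·6 + 1·3 = 9.

9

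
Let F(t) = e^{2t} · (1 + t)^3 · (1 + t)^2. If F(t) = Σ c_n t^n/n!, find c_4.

1256

The EGF product rule gives c_4 = Σ_{k_1+k_2+k_3=4} C(4; k_1,k_2,k_3) · ∏ g_i(k_i), where e^{2t} gives (2)^k; (1+t)^3 gives the falling factorial (3)_k; (1+t)^2 gives the falling factorial (2)_k.
g_1(k) for k = 0…4: 1, 2, 4, 8, 16.
g_2(k) for k = 0…4: 1, 3, 6, 6, 0.
g_3(k) for k = 0…4: 1, 2, 2, 0, 0.
First combine the last two factors: h(k) = Σ_j C(k,j)·g_2(j)·g_3(k−j) for k = 0…4: 1, 5, 20, 60, 120.
c_4 = Σ_k C(4,k)·g_1(k)·h(4−k) = 1·1·120 + 4·2·60 + 6·4·20 + 4·8·5 + 1·16·1 = 120 + 480 + 480 + 160 + 16 = 1256.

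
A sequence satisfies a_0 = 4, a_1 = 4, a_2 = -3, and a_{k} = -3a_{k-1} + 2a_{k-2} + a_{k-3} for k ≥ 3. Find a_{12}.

The ordinary generating function has denominator 1 + 3t - 2t^2 - t^3.
Iterating the recurrence: a_0,…,a_{12} = 4, 4, -3, 21, -65, 234, -811, 2836, -9896, 34549, -120603, 421011, -1469690.

-1469690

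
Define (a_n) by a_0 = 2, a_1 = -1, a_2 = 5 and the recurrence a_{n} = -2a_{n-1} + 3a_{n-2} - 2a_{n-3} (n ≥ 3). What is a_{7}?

The ordinary generating function has denominator 1 + 2y - 3y^2 + 2y^3.
Iterating the recurrence: a_0,…,a_{7} = 2, -1, 5, -17, 51, -163, 513, -1617.

-1617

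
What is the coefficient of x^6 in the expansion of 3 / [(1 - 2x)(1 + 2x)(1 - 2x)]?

The denominator gives the recurrence a_n = 2a_(n−1) + 4a_(n−2) − 8a_(n−3) for n ≥ 3; the numerator fixes a_0 = 3, a_1 = 6, a_2 = 24.
Iterating: 3, 6, 24, 48, 144, 288, 768, so a_6 = 768.

768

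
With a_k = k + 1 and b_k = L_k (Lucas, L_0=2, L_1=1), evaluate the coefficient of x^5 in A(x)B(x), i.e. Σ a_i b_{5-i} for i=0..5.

66

The convolution is the t^5 coefficient of A(t)B(t).
Σ = 1·11 + 2·7 + 3·4 + 4·3 + 5·1 + 6·2 = 66.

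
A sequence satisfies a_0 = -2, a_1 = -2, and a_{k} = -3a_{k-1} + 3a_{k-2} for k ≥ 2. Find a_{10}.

55890

The ordinary generating function has denominator 1 + 3y - 3y^2.
Iterating the recurrence: a_0,…,a_{10} = -2, -2, 0, -6, 18, -72, 270, -1026, 3888, -14742, 55890.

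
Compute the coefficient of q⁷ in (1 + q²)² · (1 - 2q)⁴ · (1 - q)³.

(1 + q²)² has coefficients 1,0,2,0,1 for degrees 0…4.
(1 - 2q)⁴ has coefficients 1,-8,24,-32,16,0,0,0 for degrees 0…7.
Finally multiplying by (1 - q)³, the product of all factors after the first has coefficients 1,-11,51,-129,192,-168,80,-16 for degrees 0…7.
[q⁷] = 1·(-16) + 2·(-168) + 1·(-129) = -481.

-481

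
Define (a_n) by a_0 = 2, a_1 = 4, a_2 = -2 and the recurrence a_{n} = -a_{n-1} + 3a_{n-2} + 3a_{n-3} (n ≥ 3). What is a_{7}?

The ordinary generating function has denominator 1 + t - 3t^2 - 3t^3.
Iterating the recurrence: a_0,…,a_{7} = 2, 4, -2, 20, -14, 68, -50, 212.

212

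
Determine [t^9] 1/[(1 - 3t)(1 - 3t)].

196830

The denominator gives the recurrence a_n = 6a_(n−1) − 9a_(n−2) for n ≥ 2; the numerator fixes a_0 = 1, a_1 = 6.
Iterating: 1, 6, 27, 108, 405, 1458, 5103, 17496, 59049, 196830, so a_9 = 196830.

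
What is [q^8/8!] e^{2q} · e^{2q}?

The EGF product rule gives c_8 = Σ_{k_1+k_2=8} C(8; k_1,k_2) · ∏ g_i(k_i), where e^{2q} gives (2)^k; e^{2q} gives (2)^k.
g_1(k) for k = 0…8: 1, 2, 4, 8, 16, 32, 64, 128, 256.
g_2(k) for k = 0…8: 1, 2, 4, 8, 16, 32, 64, 128, 256.
c_8 = Σ_k C(8,k)·g_1(k)·g_2(8−k) = 1·1·256 + 8·2·128 + 28·4·64 + 56·8·32 + 70·16·16 + 56·32·8 + 28·64·4 + 8·128·2 + 1·256·1 = 256 + 2048 + 7168 + 14336 + 17920 + 14336 + 7168 + 2048 + 256 = 65536.

65536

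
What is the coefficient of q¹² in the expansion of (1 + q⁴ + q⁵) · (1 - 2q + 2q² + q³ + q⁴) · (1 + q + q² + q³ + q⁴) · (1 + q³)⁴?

(1 + q⁴ + q⁵) has coefficients 1,0,0,0,1,1 for degrees 0…5.
(1 - 2q + 2q² + q³ + q⁴) has coefficients 1,-2,2,1,1,0,0,0,0,0,0,0,0 for degrees 0…12.
Multiplying by (1 + q + q² + q³ + q⁴) gives running coefficients 1,-1,1,2,3,2,4,2,1,0,0,0,0 for degrees 0…12.
Finally multiplying by (1 + q³)⁴, the product of all factors after the first has coefficients 1,-1,1,6,-1,6,18,8,15,32,22,20,33 for degrees 0…12.
[q¹²] = 1·33 + 1·15 + 1·8 = 56.

56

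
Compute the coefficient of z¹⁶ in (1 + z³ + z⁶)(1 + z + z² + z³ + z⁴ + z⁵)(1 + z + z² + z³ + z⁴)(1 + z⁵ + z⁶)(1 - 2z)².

27

(1 + z³ + z⁶) has coefficients 1,0,0,1,0,0,1 for degrees 0…6.
(1 + z + z² + z³ + z⁴ + z⁵) has coefficients 1,1,1,1,1,1,0,0,0,0,0,0,0,0,0,0,0 for degrees 0…16.
Multiplying by (1 + z + z² + z³ + z⁴) gives running coefficients 1,2,3,4,5,5,4,3,2,1,0,0,0,0,0,0,0 for degrees 0…16.
Multiplying by (1 + z⁵ + z⁶) gives running coefficients 1,2,3,4,5,6,7,8,9,10,10,9,7,5,3,1,0 for degrees 0…16.
Finally multiplying by (1 - 2z)², the product of all factors after the first has coefficients 1,-2,-1,0,1,2,3,4,5,6,6,9,11,13,11,9,8 for degrees 0…16.
[z¹⁶] = 1·8 + 1·13 + 1·6 = 27.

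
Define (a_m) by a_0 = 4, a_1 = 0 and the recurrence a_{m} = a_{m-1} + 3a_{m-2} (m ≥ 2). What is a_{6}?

228

The ordinary generating function has denominator 1 - t - 3t^2.
Iterating the recurrence: a_0,…,a_{6} = 4, 0, 12, 12, 48, 84, 228.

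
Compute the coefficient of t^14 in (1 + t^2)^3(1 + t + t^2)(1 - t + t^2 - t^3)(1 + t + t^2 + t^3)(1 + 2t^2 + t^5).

-16

(1 + t^2)^3 has coefficients 1,0,3,0,3,0,1 for degrees 0…6.
(1 + t + t^2) has coefficients 1,1,1,0,0,0,0,0,0,0,0,0,0,0,0 for degrees 0…14.
Multiplying by (1 - t + t^2 - t^3) gives running coefficients 1,0,1,-1,0,-1,0,0,0,0,0,0,0,0,0 for degrees 0…14.
Multiplying by (1 + t + t^2 + t^3) gives running coefficients 1,1,2,1,0,-1,-2,-1,-1,0,0,0,0,0,0 for degrees 0…14.
Finally multiplying by (1 + 2t^2 + t^5), the product of all factors after the first has coefficients 1,1,4,3,4,2,-1,-1,-4,-2,-3,-2,-1,-1,0 for degrees 0…14.
[t^14] = 1·0 + 3·(-1) + 3·(-3) + 1·(-4) = -16.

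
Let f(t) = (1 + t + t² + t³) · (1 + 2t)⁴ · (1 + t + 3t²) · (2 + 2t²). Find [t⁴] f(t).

(1 + t + t² + t³) has coefficients 1,1,1,1 for degrees 0…3.
(1 + 2t)⁴ has coefficients 1,8,24,32,16 for degrees 0…4.
Multiplying by (1 + t + 3t²) gives running coefficients 1,9,35,80,120 for degrees 0…4.
Finally multiplying by (2 + 2t²), the product of all factors after the first has coefficients 2,18,72,178,310 for degrees 0…4.
[t⁴] = 1·310 + 1·178 + 1·72 + 1·18 = 578.

578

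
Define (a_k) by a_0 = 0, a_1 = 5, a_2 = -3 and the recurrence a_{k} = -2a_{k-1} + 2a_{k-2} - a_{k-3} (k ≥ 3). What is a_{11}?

62521

The ordinary generating function has denominator 1 + 2z - 2z^2 + z^3.
Iterating the recurrence: a_0,…,a_{11} = 0, 5, -3, 16, -43, 121, -344, 973, -2755, 7800, -22083, 62521.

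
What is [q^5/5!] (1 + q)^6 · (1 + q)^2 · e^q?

19081

The EGF product rule gives c_5 = Σ_{k_1+k_2+k_3=5} C(5; k_1,k_2,k_3) · ∏ g_i(k_i), where (1+q)^6 gives the falling factorial (6)_k; (1+q)^2 gives the falling factorial (2)_k; e^q gives (1)^k.
g_1(k) for k = 0…5: 1, 6, 30, 120, 360, 720.
g_2(k) for k = 0…5: 1, 2, 2, 0, 0, 0.
g_3(k) for k = 0…5: 1, 1, 1, 1, 1, 1.
First combine the last two factors: h(k) = Σ_j C(k,j)·g_2(j)·g_3(k−j) for k = 0…5: 1, 3, 7, 13, 21, 31.
c_5 = Σ_k C(5,k)·g_1(k)·h(5−k) = 1·1·31 + 5·6·21 + 10·30·13 + 10·120·7 + 5·360·3 + 1·720·1 = 31 + 630 + 3900 + 8400 + 5400 + 720 = 19081.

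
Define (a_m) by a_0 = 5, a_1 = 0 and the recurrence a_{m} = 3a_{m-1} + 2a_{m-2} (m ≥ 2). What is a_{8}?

The ordinary generating function has denominator 1 - 3q - 2q^2.
Iterating the recurrence: a_0,…,a_{8} = 5, 0, 10, 30, 110, 390, 1390, 4950, 17630.

17630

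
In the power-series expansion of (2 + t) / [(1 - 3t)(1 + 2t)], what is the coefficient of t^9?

The denominator gives the recurrence a_n = a_(n−1) + 6a_(n−2) for n ≥ 3; the numerator fixes a_0 = 2, a_1 = 3, a_2 = 15.
Iterating: 2, 3, 15, 33, 123, 321, 1059, 2985, 9339, 27249, so a_9 = 27249.

27249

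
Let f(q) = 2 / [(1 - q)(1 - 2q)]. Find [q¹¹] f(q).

Partial fractions give a closed form: a_n = (-2)·1^n + (4)·2^n.
At n = 11: a_11 = 8190.

8190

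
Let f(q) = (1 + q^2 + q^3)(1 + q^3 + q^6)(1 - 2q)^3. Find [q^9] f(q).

-21

(1 + q^2 + q^3) has coefficients 1,0,1,1 for degrees 0…3.
(1 + q^3 + q^6) has coefficients 1,0,0,1,0,0,1,0,0,0 for degrees 0…9.
Finally multiplying by (1 - 2q)^3, the product of all factors after the first has coefficients 1,-6,12,-7,-6,12,-7,-6,12,-8 for degrees 0…9.
[q^9] = 1·(-8) + 1·(-6) + 1·(-7) = -21.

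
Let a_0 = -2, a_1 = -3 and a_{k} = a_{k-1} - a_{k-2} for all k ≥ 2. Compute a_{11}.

1

The ordinary generating function has denominator 1 - t + t^2.
Iterating the recurrence: a_0,…,a_{11} = -2, -3, -1, 2, 3, 1, -2, -3, -1, 2, 3, 1.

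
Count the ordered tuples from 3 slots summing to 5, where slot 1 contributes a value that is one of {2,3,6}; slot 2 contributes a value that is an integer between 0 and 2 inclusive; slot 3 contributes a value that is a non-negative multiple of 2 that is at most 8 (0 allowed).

3

The generating function for the choices is (y^2 + y^3 + y^6)·(1 + y + y^2)·(1 + y^2 + y^4 + y^6 + y^8); the count is [y^5].
(y^2 + y^3 + y^6) has coefficients 0,0,1,1,0,0 for degrees 0…5.
(1 + y + y^2) has coefficients 1,1,1,0,0,0 for degrees 0…5.
Finally multiplying by (1 + y^2 + y^4 + y^6 + y^8), the product of all factors after the first has coefficients 1,1,2,1,2,1 for degrees 0…5.
[y^5] = 1·1 + 1·2 = 3.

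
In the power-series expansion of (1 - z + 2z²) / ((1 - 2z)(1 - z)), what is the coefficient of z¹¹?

4094

The denominator gives the recurrence a_n = 3a_(n−1) − 2a_(n−2) for n ≥ 3; the numerator fixes a_0 = 1, a_1 = 2, a_2 = 6.
Iterating: 1, 2, 6, 14, 30, 62, 126, 254, 510, 1022, 2046, 4094, so a_11 = 4094.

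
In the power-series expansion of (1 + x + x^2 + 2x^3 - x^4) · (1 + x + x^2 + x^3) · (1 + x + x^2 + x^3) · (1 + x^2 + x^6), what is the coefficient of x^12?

(1 + x + x^2 + 2x^3 - x^4) has coefficients 1,1,1,2,-1 for degrees 0…4.
(1 + x + x^2 + x^3) has coefficients 1,1,1,1,0,0,0,0,0,0,0,0,0 for degrees 0…12.
Multiplying by (1 + x + x^2 + x^3) gives running coefficients 1,2,3,4,3,2,1,0,0,0,0,0,0 for degrees 0…12.
Finally multiplying by (1 + x^2 + x^6), the product of all factors after the first has coefficients 1,2,4,6,6,6,5,4,4,4,3,2,1 for degrees 0…12.
[x^12] = 1·1 + 1·2 + 1·3 + 2·4 − 1·4 = 10.

10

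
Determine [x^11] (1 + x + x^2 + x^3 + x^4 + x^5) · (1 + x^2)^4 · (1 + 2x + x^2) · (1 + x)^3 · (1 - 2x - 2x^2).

-1272

(1 + x + x^2 + x^3 + x^4 + x^5) has coefficients 1,1,1,1,1,1 for degrees 0…5.
(1 + x^2)^4 has coefficients 1,0,4,0,6,0,4,0,1,0,0,0 for degrees 0…11.
Multiplying by (1 + 2x + x^2) gives running coefficients 1,2,5,8,10,12,10,8,5,2,1,0 for degrees 0…11.
Multiplying by (1 + x)^3 gives running coefficients 1,5,14,30,51,71,84,84,71,51,30,14 for degrees 0…11.
Finally multiplying by (1 - 2x - 2x^2), the product of all factors after the first has coefficients 1,3,2,-8,-37,-91,-160,-226,-265,-259,-214,-148 for degrees 0…11.
[x^11] = 1·(-148) + 1·(-214) + 1·(-259) + 1·(-265) + 1·(-226) + 1·(-160) = -1272.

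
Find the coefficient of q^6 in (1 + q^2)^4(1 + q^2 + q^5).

10

(1 + q^2)^4 has coefficients 1,0,4,0,6,0,4 for degrees 0…6.
(1 + q^2 + q^5) has coefficients 1,0,1,0,0,1,0 for degrees 0…6.
[q^6] = 1·0 + 4·0 + 6·1 + 4·1 = 10.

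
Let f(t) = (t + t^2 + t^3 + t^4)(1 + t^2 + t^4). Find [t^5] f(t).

2

(t + t^2 + t^3 + t^4) has coefficients 0,1,1,1,1 for degrees 0…4.
(1 + t^2 + t^4) has coefficients 1,0,1,0,1,0 for degrees 0…5.
[t^5] = 1·1 + 1·0 + 1·1 + 1·0 = 2.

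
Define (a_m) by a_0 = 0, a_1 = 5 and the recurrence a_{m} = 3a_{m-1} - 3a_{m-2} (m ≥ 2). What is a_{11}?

-1215

The ordinary generating function has denominator 1 - 3z + 3z^2.
Iterating the recurrence: a_0,…,a_{11} = 0, 5, 15, 30, 45, 45, 0, -135, -405, -810, -1215, -1215.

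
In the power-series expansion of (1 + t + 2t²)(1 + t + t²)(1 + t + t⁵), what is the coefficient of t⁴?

5

(1 + t + 2t²) has coefficients 1,1,2 for degrees 0…2.
(1 + t + t²) has coefficients 1,1,1,0,0 for degrees 0…4.
Finally multiplying by (1 + t + t⁵), the product of all factors after the first has coefficients 1,2,2,1,0 for degrees 0…4.
[t⁴] = 1·0 + 1·1 + 2·2 = 5.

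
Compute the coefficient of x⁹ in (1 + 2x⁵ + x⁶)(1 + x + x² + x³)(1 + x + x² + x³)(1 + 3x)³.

(1 + 2x⁵ + x⁶) has coefficients 1,0,0,0,0,2,1 for degrees 0…6.
(1 + x + x² + x³) has coefficients 1,1,1,1,0,0,0,0,0,0 for degrees 0…9.
Multiplying by (1 + x + x² + x³) gives running coefficients 1,2,3,4,3,2,1,0,0,0 for degrees 0…9.
Finally multiplying by (1 + 3x)³, the product of all factors after the first has coefficients 1,11,48,112,174,218,208,144,81,27 for degrees 0…9.
[x⁹] = 1·27 + 2·174 + 1·112 = 487.

487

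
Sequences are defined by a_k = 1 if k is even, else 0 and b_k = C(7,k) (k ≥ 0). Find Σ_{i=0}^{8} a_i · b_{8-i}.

64

The convolution is the x^8 coefficient of A(x)B(x).
Σ = 1·0 + 0·1 + 1·7 + 0·21 + 1·35 + 0·35 + 1·21 + 0·7 + 1·1 = 64.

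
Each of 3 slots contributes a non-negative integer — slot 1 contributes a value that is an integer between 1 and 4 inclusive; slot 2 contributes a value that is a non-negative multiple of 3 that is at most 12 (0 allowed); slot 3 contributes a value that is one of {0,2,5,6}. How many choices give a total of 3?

The generating function for the choices is (z + z^2 + z^3 + z^4)·(1 + z^3 + z^6 + z^9 + z^12)·(1 + z^2 + z^5 + z^6); the count is [z^3].
(z + z^2 + z^3 + z^4) has coefficients 0,1,1,1 for degrees 0…3.
(1 + z^3 + z^6 + z^9 + z^12) has coefficients 1,0,0,1 for degrees 0…3.
Finally multiplying by (1 + z^2 + z^5 + z^6), the product of all factors after the first has coefficients 1,0,1,1 for degrees 0…3.
[z^3] = 1·1 + 1·0 + 1·1 = 2.

2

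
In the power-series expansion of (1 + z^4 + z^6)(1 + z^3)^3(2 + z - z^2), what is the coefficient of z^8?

(1 + z^4 + z^6) has coefficients 1,0,0,0,1,0,1 for degrees 0…6.
(1 + z^3)^3 has coefficients 1,0,0,3,0,0,3,0,0 for degrees 0…8.
Finally multiplying by (2 + z - z^2), the product of all factors after the first has coefficients 2,1,-1,6,3,-3,6,3,-3 for degrees 0…8.
[z^8] = 1·(-3) + 1·3 + 1·(-1) = -1.

-1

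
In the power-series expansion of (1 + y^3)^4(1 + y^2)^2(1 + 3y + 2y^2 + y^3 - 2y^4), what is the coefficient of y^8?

(1 + y^3)^4 has coefficients 1,0,0,4,0,0,6,0,0 for degrees 0…8.
(1 + y^2)^2 has coefficients 1,0,2,0,1,0,0,0,0 for degrees 0…8.
Finally multiplying by (1 + 3y + 2y^2 + y^3 - 2y^4), the product of all factors after the first has coefficients 1,3,4,7,3,5,-2,1,-2 for degrees 0…8.
[y^8] = 1·(-2) + 4·5 + 6·4 = 42.

42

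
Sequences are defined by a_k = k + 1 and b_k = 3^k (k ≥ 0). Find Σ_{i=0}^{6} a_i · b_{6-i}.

1636

Write out a_i and b_{6-i} for i = 0,…,6 and sum the products.
Σ = 1·729 + 2·243 + 3·81 + 4·27 + 5·9 + 6·3 + 7·1 = 1636.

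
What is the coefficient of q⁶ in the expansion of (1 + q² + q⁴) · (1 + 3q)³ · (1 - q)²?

-17

(1 + q² + q⁴) has coefficients 1,0,1,0,1 for degrees 0…4.
(1 + 3q)³ has coefficients 1,9,27,27,0,0,0 for degrees 0…6.
Finally multiplying by (1 - q)², the product of all factors after the first has coefficients 1,7,10,-18,-27,27,0 for degrees 0…6.
[q⁶] = 1·0 + 1·(-27) + 1·10 = -17.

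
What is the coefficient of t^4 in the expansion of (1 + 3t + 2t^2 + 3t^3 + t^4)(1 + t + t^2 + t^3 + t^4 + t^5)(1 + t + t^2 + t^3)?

(1 + 3t + 2t^2 + 3t^3 + t^4) has coefficients 1,3,2,3,1 for degrees 0…4.
(1 + t + t^2 + t^3 + t^4 + t^5) has coefficients 1,1,1,1,1 for degrees 0…4.
Finally multiplying by (1 + t + t^2 + t^3), the product of all factors after the first has coefficients 1,2,3,4,4 for degrees 0…4.
[t^4] = 1·4 + 3·4 + 2·3 + 3·2 + 1·1 = 29.

29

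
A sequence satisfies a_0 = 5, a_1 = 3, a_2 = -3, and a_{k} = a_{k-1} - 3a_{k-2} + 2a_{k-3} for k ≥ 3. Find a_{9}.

142

The ordinary generating function has denominator 1 - q + 3q^2 - 2q^3.
Iterating the recurrence: a_0,…,a_{9} = 5, 3, -3, -2, 13, 13, -30, -43, 73, 142.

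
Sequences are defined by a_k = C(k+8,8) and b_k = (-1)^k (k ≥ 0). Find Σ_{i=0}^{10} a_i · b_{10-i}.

Write out a_i and b_{10-i} for i = 0,…,10 and sum the products.
Σ = 1·1 + 9·(-1) + 45·1 + 165·(-1) + 495·1 + 1287·(-1) + 3003·1 + 6435·(-1) + 12870·1 + 24310·(-1) + 43758·1 = 27966.

27966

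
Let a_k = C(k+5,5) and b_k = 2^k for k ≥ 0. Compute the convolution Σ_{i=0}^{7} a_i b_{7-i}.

The convolution is the x^7 coefficient of A(x)B(x).
Σ = 1·128 + 6·64 + 21·32 + 56·16 + 126·8 + 252·4 + 462·2 + 792·1 = 5812.

5812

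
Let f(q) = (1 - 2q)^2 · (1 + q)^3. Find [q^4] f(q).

8

(1 - 2q)^2 has coefficients 1,-4,4 for degrees 0…2.
(1 + q)^3 has coefficients 1,3,3,1,0 for degrees 0…4.
[q^4] = 1·0 − 4·1 + 4·3 = 8.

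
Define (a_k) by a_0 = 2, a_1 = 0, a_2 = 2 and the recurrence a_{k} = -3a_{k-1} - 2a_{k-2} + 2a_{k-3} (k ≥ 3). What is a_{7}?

The ordinary generating function has denominator 1 + 3z + 2z^2 - 2z^3.
Iterating the recurrence: a_0,…,a_{7} = 2, 0, 2, -2, 2, 2, -14, 42.

42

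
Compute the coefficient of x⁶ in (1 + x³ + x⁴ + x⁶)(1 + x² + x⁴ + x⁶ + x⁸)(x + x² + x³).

4

(1 + x³ + x⁴ + x⁶) has coefficients 1,0,0,1,1,0,1 for degrees 0…6.
(1 + x² + x⁴ + x⁶ + x⁸) has coefficients 1,0,1,0,1,0,1 for degrees 0…6.
Finally multiplying by (x + x² + x³), the product of all factors after the first has coefficients 0,1,1,2,1,2,1 for degrees 0…6.
[x⁶] = 1·1 + 1·2 + 1·1 + 1·0 = 4.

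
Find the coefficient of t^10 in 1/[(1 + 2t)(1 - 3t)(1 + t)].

27391

Partial fractions give a closed form: a_n = (4/5)·(-2)^n + (9/20)·3^n + (-1/4)·(-1)^n.
At n = 10: a_10 = 27391.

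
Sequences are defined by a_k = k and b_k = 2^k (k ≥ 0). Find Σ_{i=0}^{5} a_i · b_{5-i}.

57

This is [x^5] in the product of the two ordinary generating functions.
Σ = 0·32 + 1·16 + 2·8 + 3·4 + 4·2 + 5·1 = 57.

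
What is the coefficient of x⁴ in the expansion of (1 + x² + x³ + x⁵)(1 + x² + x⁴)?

(1 + x² + x³ + x⁵) has coefficients 1,0,1,1,0 for degrees 0…4.
(1 + x² + x⁴) has coefficients 1,0,1,0,1 for degrees 0…4.
[x⁴] = 1·1 + 1·1 + 1·0 = 2.

2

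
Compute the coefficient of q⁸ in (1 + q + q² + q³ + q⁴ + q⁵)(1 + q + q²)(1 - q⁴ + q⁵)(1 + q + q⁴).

3

(1 + q + q² + q³ + q⁴ + q⁵) has coefficients 1,1,1,1,1,1 for degrees 0…5.
(1 + q + q²) has coefficients 1,1,1,0,0,0,0,0,0 for degrees 0…8.
Multiplying by (1 - q⁴ + q⁵) gives running coefficients 1,1,1,0,-1,0,0,1,0 for degrees 0…8.
Finally multiplying by (1 + q + q⁴), the product of all factors after the first has coefficients 1,2,2,1,0,0,1,1,0 for degrees 0…8.
[q⁸] = 1·0 + 1·1 + 1·1 + 1·0 + 1·0 + 1·1 = 3.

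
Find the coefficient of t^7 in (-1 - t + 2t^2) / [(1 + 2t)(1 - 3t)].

-1458

The denominator gives the recurrence a_n = a_(n−1) + 6a_(n−2) for n ≥ 3; the numerator fixes a_0 = -1, a_1 = -2, a_2 = -6.
Iterating: -1, -2, -6, -18, -54, -162, -486, -1458, so a_7 = -1458.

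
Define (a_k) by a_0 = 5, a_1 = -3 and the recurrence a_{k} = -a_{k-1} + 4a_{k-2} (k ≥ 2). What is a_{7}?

-1843

The ordinary generating function has denominator 1 + z - 4z^2.
Iterating the recurrence: a_0,…,a_{7} = 5, -3, 23, -35, 127, -267, 775, -1843.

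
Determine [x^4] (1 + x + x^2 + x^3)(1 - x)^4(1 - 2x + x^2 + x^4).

(1 + x + x^2 + x^3) has coefficients 1,1,1,1 for degrees 0…3.
(1 - x)^4 has coefficients 1,-4,6,-4,1 for degrees 0…4.
Finally multiplying by (1 - 2x + x^2 + x^4), the product of all factors after the first has coefficients 1,-6,15,-20,16 for degrees 0…4.
[x^4] = 1·16 + 1·(-20) + 1·15 + 1·(-6) = 5.

5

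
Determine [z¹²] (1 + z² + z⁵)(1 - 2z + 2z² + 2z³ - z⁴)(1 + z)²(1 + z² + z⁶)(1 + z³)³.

(1 + z² + z⁵) has coefficients 1,0,1,0,0,1 for degrees 0…5.
(1 - 2z + 2z² + 2z³ - z⁴) has coefficients 1,-2,2,2,-1,0,0,0,0,0,0,0,0 for degrees 0…12.
Multiplying by (1 + z)² gives running coefficients 1,0,-1,4,5,0,-1,0,0,0,0,0,0 for degrees 0…12.
Multiplying by (1 + z² + z⁶) gives running coefficients 1,0,0,4,4,4,5,0,-2,4,5,0,-1 for degrees 0…12.
Finally multiplying by (1 + z³)³, the product of all factors after the first has coefficients 1,0,0,7,4,4,20,12,10,32,17,6,30 for degrees 0…12.
[z¹²] = 1·30 + 1·17 + 1·12 = 59.

59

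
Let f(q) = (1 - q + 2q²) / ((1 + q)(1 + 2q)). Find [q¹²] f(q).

The denominator gives the recurrence a_n = −3a_(n−1) − 2a_(n−2) for n ≥ 3; the numerator fixes a_0 = 1, a_1 = -4, a_2 = 12.
Iterating: 1, -4, 12, -28, 60, -124, 252, -508, 1020, -2044, 4092, -8188, 16380, so a_12 = 16380.

16380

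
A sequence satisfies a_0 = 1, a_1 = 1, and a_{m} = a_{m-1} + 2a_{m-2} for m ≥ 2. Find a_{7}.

The ordinary generating function has denominator 1 - q - 2q^2.
Iterating the recurrence: a_0,…,a_{7} = 1, 1, 3, 5, 11, 21, 43, 85.

85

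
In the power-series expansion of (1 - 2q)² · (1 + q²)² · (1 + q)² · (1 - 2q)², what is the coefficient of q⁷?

(1 - 2q)² has coefficients 1,-4,4 for degrees 0…2.
(1 + q²)² has coefficients 1,0,2,0,1,0,0,0 for degrees 0…7.
Multiplying by (1 + q)² gives running coefficients 1,2,3,4,3,2,1,0 for degrees 0…7.
Finally multiplying by (1 - 2q)², the product of all factors after the first has coefficients 1,-2,-1,0,-1,6,5,4 for degrees 0…7.
[q⁷] = 1·4 − 4·5 + 4·6 = 8.

8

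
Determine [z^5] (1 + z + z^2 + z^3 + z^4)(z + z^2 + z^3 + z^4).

(1 + z + z^2 + z^3 + z^4) has coefficients 1,1,1,1,1 for degrees 0…4.
(z + z^2 + z^3 + z^4) has coefficients 0,1,1,1,1,0 for degrees 0…5.
[z^5] = 1·0 + 1·1 + 1·1 + 1·1 + 1·1 = 4.

4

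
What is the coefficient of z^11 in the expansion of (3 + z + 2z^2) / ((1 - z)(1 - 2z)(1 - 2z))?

174086

The denominator gives the recurrence a_n = 5a_(n−1) − 8a_(n−2) + 4a_(n−3) for n ≥ 3; the numerator fixes a_0 = 3, a_1 = 16, a_2 = 58.
Iterating: 3, 16, 58, 174, 470, 1190, 2886, 6790, 15622, 35334, 78854, 174086, so a_11 = 174086.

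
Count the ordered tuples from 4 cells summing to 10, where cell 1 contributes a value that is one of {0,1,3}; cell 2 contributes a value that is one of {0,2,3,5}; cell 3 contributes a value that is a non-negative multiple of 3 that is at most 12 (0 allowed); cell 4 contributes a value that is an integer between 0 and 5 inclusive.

23

The generating function for the choices is (1 + z + z³)·(1 + z² + z³ + z⁵)·(1 + z³ + z⁶ + z⁹ + z¹²)·(1 + z + z² + z³ + z⁴ + z⁵); the count is [z¹⁰].
(1 + z + z³) has coefficients 1,1,0,1 for degrees 0…3.
(1 + z² + z³ + z⁵) has coefficients 1,0,1,1,0,1,0,0,0,0,0 for degrees 0…10.
Multiplying by (1 + z³ + z⁶ + z⁹ + z¹²) gives running coefficients 1,0,1,2,0,2,2,0,2,2,0 for degrees 0…10.
Finally multiplying by (1 + z + z² + z³ + z⁴ + z⁵), the product of all factors after the first has coefficients 1,1,2,4,4,6,7,7,8,8,8 for degrees 0…10.
[z¹⁰] = 1·8 + 1·8 + 1·7 = 23.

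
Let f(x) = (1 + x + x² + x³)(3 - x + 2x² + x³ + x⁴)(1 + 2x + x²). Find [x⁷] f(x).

(1 + x + x² + x³) has coefficients 1,1,1,1 for degrees 0…3.
(3 - x + 2x² + x³ + x⁴) has coefficients 3,-1,2,1,1,0,0,0 for degrees 0…7.
Finally multiplying by (1 + 2x + x²), the product of all factors after the first has coefficients 3,5,3,4,5,3,1,0 for degrees 0…7.
[x⁷] = 1·0 + 1·1 + 1·3 + 1·5 = 9.

9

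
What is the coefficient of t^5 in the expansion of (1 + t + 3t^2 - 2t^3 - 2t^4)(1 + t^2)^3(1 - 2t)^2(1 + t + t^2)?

(1 + t + 3t^2 - 2t^3 - 2t^4) has coefficients 1,1,3,-2,-2 for degrees 0…4.
(1 + t^2)^3 has coefficients 1,0,3,0,3,0 for degrees 0…5.
Multiplying by (1 - 2t)^2 gives running coefficients 1,-4,7,-12,15,-12 for degrees 0…5.
Finally multiplying by (1 + t + t^2), the product of all factors after the first has coefficients 1,-3,4,-9,10,-9 for degrees 0…5.
[t^5] = 1·(-9) + 1·10 + 3·(-9) − 2·4 − 2·(-3) = -28.

-28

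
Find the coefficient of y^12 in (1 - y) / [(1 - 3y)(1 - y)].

The denominator gives the recurrence a_n = 4a_(n−1) − 3a_(n−2) for n ≥ 2; the numerator fixes a_0 = 1, a_1 = 3.
Iterating: 1, 3, 9, 27, 81, 243, 729, 2187, 6561, 19683, 59049, 177147, 531441, so a_12 = 531441.

531441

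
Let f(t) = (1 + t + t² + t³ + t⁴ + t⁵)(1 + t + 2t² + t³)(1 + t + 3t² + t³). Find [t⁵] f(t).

(1 + t + t² + t³ + t⁴ + t⁵) has coefficients 1,1,1,1,1,1 for degrees 0…5.
(1 + t + 2t² + t³) has coefficients 1,1,2,1,0,0 for degrees 0…5.
Finally multiplying by (1 + t + 3t² + t³), the product of all factors after the first has coefficients 1,2,6,7,8,5 for degrees 0…5.
[t⁵] = 1·5 + 1·8 + 1·7 + 1·6 + 1·2 + 1·1 = 29.

29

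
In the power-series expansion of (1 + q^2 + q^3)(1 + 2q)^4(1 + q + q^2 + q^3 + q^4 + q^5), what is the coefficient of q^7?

234

(1 + q^2 + q^3) has coefficients 1,0,1,1 for degrees 0…3.
(1 + 2q)^4 has coefficients 1,8,24,32,16,0,0,0 for degrees 0…7.
Finally multiplying by (1 + q + q^2 + q^3 + q^4 + q^5), the product of all factors after the first has coefficients 1,9,33,65,81,81,80,72 for degrees 0…7.
[q^7] = 1·72 + 1·81 + 1·81 = 234.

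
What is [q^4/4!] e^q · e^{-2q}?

1

The EGF product rule gives c_4 = Σ_{k_1+k_2=4} C(4; k_1,k_2) · ∏ g_i(k_i), where e^q gives (1)^k; e^{-2q} gives (-2)^k.
g_1(k) for k = 0…4: 1, 1, 1, 1, 1.
g_2(k) for k = 0…4: 1, -2, 4, -8, 16.
c_4 = Σ_k C(4,k)·g_1(k)·g_2(4−k) = 1·1·16 + 4·1·(-8) + 6·1·4 + 4·1·(-2) + 1·1·1 = 16 − 32 + 24 − 8 + 1 = 1.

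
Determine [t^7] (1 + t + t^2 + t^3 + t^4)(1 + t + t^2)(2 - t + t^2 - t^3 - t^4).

-5

(1 + t + t^2 + t^3 + t^4) has coefficients 1,1,1,1,1 for degrees 0…4.
(1 + t + t^2) has coefficients 1,1,1,0,0,0,0,0 for degrees 0…7.
Finally multiplying by (2 - t + t^2 - t^3 - t^4), the product of all factors after the first has coefficients 2,1,2,-1,-1,-2,-1,0 for degrees 0…7.
[t^7] = 1·0 + 1·(-1) + 1·(-2) + 1·(-1) + 1·(-1) = -5.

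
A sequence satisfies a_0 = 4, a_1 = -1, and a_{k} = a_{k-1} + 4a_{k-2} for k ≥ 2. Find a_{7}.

859

The ordinary generating function has denominator 1 - y - 4y^2.
Iterating the recurrence: a_0,…,a_{7} = 4, -1, 15, 11, 71, 115, 399, 859.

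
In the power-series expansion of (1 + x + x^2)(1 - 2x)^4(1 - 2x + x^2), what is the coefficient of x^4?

57

(1 + x + x^2) has coefficients 1,1,1 for degrees 0…2.
(1 - 2x)^4 has coefficients 1,-8,24,-32,16 for degrees 0…4.
Finally multiplying by (1 - 2x + x^2), the product of all factors after the first has coefficients 1,-10,41,-88,104 for degrees 0…4.
[x^4] = 1·104 + 1·(-88) + 1·41 = 57.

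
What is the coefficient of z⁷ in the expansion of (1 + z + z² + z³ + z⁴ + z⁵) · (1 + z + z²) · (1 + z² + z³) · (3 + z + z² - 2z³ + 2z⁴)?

(1 + z + z² + z³ + z⁴ + z⁵) has coefficients 1,1,1,1,1,1 for degrees 0…5.
(1 + z + z²) has coefficients 1,1,1,0,0,0,0,0 for degrees 0…7.
Multiplying by (1 + z² + z³) gives running coefficients 1,1,2,2,2,1,0,0 for degrees 0…7.
Finally multiplying by (3 + z + z² - 2z³ + 2z⁴), the product of all factors after the first has coefficients 3,4,8,7,10,5,3,1 for degrees 0…7.
[z⁷] = 1·1 + 1·3 + 1·5 + 1·10 + 1·7 + 1·8 = 34.

34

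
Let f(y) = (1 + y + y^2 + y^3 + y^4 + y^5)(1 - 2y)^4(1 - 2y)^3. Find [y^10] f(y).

-352

(1 + y + y^2 + y^3 + y^4 + y^5) has coefficients 1,1,1,1,1,1 for degrees 0…5.
(1 - 2y)^4 has coefficients 1,-8,24,-32,16,0,0,0,0,0,0 for degrees 0…10.
Finally multiplying by (1 - 2y)^3, the product of all factors after the first has coefficients 1,-14,84,-280,560,-672,448,-128,0,0,0 for degrees 0…10.
[y^10] = 1·0 + 1·0 + 1·0 + 1·(-128) + 1·448 + 1·(-672) = -352.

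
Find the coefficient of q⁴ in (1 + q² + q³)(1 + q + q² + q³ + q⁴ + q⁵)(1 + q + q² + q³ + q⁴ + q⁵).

(1 + q² + q³) has coefficients 1,0,1,1 for degrees 0…3.
(1 + q + q² + q³ + q⁴ + q⁵) has coefficients 1,1,1,1,1 for degrees 0…4.
Finally multiplying by (1 + q + q² + q³ + q⁴ + q⁵), the product of all factors after the first has coefficients 1,2,3,4,5 for degrees 0…4.
[q⁴] = 1·5 + 1·3 + 1·2 = 10.

10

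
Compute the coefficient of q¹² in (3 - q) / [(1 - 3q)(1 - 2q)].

Partial fractions give a closed form: a_n = (8)·3^n + (-5)·2^n.
At n = 12: a_12 = 4231048.

4231048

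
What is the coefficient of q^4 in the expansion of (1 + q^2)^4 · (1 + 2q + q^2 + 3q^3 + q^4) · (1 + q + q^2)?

(1 + q^2)^4 has coefficients 1,0,4,0,6 for degrees 0…4.
(1 + 2q + q^2 + 3q^3 + q^4) has coefficients 1,2,1,3,1 for degrees 0…4.
Finally multiplying by (1 + q + q^2), the product of all factors after the first has coefficients 1,3,4,6,5 for degrees 0…4.
[q^4] = 1·5 + 4·4 + 6·1 = 27.

27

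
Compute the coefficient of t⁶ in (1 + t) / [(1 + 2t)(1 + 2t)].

256

The denominator gives the recurrence a_n = −4a_(n−1) − 4a_(n−2) for n ≥ 2; the numerator fixes a_0 = 1, a_1 = -3.
Iterating: 1, -3, 8, -20, 48, -112, 256, so a_6 = 256.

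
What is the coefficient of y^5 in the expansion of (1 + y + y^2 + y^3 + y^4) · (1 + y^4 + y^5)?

2

(1 + y + y^2 + y^3 + y^4) has coefficients 1,1,1,1,1 for degrees 0…4.
(1 + y^4 + y^5) has coefficients 1,0,0,0,1,1 for degrees 0…5.
[y^5] = 1·1 + 1·1 + 1·0 + 1·0 + 1·0 = 2.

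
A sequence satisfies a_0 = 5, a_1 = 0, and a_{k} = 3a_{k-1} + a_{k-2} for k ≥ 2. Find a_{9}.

19635

The ordinary generating function has denominator 1 - 3y - y^2.
Iterating the recurrence: a_0,…,a_{9} = 5, 0, 5, 15, 50, 165, 545, 1800, 5945, 19635.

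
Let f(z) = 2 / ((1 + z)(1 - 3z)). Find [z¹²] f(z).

Partial fractions give a closed form: a_n = (1/2)·(-1)^n + (3/2)·3^n.
At n = 12: a_12 = 797162.

797162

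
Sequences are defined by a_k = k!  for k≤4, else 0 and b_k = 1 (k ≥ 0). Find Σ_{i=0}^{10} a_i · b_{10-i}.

The convolution is the t^10 coefficient of A(t)B(t).
Σ = 1·1 + 1·1 + 2·1 + 6·1 + 24·1 + 0·1 + 0·1 + 0·1 + 0·1 + 0·1 + 0·1 = 34.

34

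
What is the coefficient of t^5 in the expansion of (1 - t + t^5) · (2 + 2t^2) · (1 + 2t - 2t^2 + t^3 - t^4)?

(1 - t + t^5) has coefficients 1,-1,0,0,0,1 for degrees 0…5.
(2 + 2t^2) has coefficients 2,0,2,0,0,0 for degrees 0…5.
Finally multiplying by (1 + 2t - 2t^2 + t^3 - t^4), the product of all factors after the first has coefficients 2,4,-2,6,-6,2 for degrees 0…5.
[t^5] = 1·2 − 1·(-6) + 1·2 = 10.

10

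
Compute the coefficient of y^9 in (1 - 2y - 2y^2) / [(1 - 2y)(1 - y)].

The denominator gives the recurrence a_n = 3a_(n−1) − 2a_(n−2) for n ≥ 3; the numerator fixes a_0 = 1, a_1 = 1, a_2 = -1.
Iterating: 1, 1, -1, -5, -13, -29, -61, -125, -253, -509, so a_9 = -509.

-509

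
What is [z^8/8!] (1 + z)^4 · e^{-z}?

641

The EGF product rule gives c_8 = Σ_{k_1+k_2=8} C(8; k_1,k_2) · ∏ g_i(k_i), where (1+z)^4 gives the falling factorial (4)_k; e^{-z} gives (-1)^k.
g_1(k) for k = 0…8: 1, 4, 12, 24, 24, 0, 0, 0, 0.
g_2(k) for k = 0…8: 1, -1, 1, -1, 1, -1, 1, -1, 1.
c_8 = Σ_k C(8,k)·g_1(k)·g_2(8−k) = 1·1·1 + 8·4·(-1) + 28·12·1 + 56·24·(-1) + 70·24·1 = 1 − 32 + 336 − 1344 + 1680 = 641.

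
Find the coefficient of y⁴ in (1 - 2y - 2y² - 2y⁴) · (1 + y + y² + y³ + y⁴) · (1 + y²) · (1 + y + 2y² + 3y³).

-19

(1 - 2y - 2y² - 2y⁴) has coefficients 1,-2,-2,0,-2 for degrees 0…4.
(1 + y + y² + y³ + y⁴) has coefficients 1,1,1,1,1 for degrees 0…4.
Multiplying by (1 + y²) gives running coefficients 1,1,2,2,2 for degrees 0…4.
Finally multiplying by (1 + y + 2y² + 3y³), the product of all factors after the first has coefficients 1,2,5,9,11 for degrees 0…4.
[y⁴] = 1·11 − 2·9 − 2·5 − 2·1 = -19.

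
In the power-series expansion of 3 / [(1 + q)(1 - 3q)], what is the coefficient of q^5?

The denominator gives the recurrence a_n = 2a_(n−1) + 3a_(n−2) for n ≥ 2; the numerator fixes a_0 = 3, a_1 = 6.
Iterating: 3, 6, 21, 60, 183, 546, so a_5 = 546.

546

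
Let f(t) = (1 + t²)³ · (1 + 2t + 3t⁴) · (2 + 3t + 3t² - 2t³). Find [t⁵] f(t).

42

(1 + t²)³ has coefficients 1,0,3,0,3,0 for degrees 0…5.
(1 + 2t + 3t⁴) has coefficients 1,2,0,0,3,0 for degrees 0…5.
Finally multiplying by (2 + 3t + 3t² - 2t³), the product of all factors after the first has coefficients 2,7,9,4,2,9 for degrees 0…5.
[t⁵] = 1·9 + 3·4 + 3·7 = 42.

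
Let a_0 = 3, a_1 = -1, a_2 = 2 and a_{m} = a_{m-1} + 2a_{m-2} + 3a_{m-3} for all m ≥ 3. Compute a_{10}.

The ordinary generating function has denominator 1 - q - 2q^2 - 3q^3.
Iterating the recurrence: a_0,…,a_{10} = 3, -1, 2, 9, 10, 34, 81, 179, 443, 1044, 2467.

2467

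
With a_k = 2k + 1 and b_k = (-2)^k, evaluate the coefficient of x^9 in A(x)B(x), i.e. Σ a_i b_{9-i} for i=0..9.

This is [x^9] in the product of the two ordinary generating functions.
Σ = 1·(-512) + 3·256 + 5·(-128) + 7·64 + 9·(-32) + 11·16 + 13·(-8) + 15·4 + 17·(-2) + 19·1 = -107.

-107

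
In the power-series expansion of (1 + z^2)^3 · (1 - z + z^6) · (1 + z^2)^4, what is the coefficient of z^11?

(1 + z^2)^3 has coefficients 1,0,3,0,3,0,1 for degrees 0…6.
(1 - z + z^6) has coefficients 1,-1,0,0,0,0,1,0,0,0,0,0 for degrees 0…11.
Finally multiplying by (1 + z^2)^4, the product of all factors after the first has coefficients 1,-1,4,-4,6,-6,5,-4,5,-1,6,0 for degrees 0…11.
[z^11] = 1·0 + 3·(-1) + 3·(-4) + 1·(-6) = -21.

-21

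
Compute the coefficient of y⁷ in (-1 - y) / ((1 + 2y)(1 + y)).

Partial fractions give a closed form: a_n = (-1)·(-2)^n.
At n = 7: a_7 = 128.

128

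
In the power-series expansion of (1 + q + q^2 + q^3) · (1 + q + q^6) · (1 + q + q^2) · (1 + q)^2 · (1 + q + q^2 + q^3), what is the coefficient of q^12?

(1 + q + q^2 + q^3) has coefficients 1,1,1,1 for degrees 0…3.
(1 + q + q^6) has coefficients 1,1,0,0,0,0,1,0,0,0,0,0,0 for degrees 0…12.
Multiplying by (1 + q + q^2) gives running coefficients 1,2,2,1,0,0,1,1,1,0,0,0,0 for degrees 0…12.
Multiplying by (1 + q)^2 gives running coefficients 1,4,7,7,4,1,1,3,4,3,1,0,0 for degrees 0…12.
Finally multiplying by (1 + q + q^2 + q^3), the product of all factors after the first has coefficients 1,5,12,19,22,19,13,9,9,11,11,8,4 for degrees 0…12.
[q^12] = 1·4 + 1·8 + 1·11 + 1·11 = 34.

34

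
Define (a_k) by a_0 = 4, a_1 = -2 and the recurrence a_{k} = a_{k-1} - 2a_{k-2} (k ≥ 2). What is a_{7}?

-54

The ordinary generating function has denominator 1 - x + 2x^2.
Iterating the recurrence: a_0,…,a_{7} = 4, -2, -10, -6, 14, 26, -2, -54.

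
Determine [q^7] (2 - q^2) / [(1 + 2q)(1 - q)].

The denominator gives the recurrence a_n = −a_(n−1) + 2a_(n−2) for n ≥ 3; the numerator fixes a_0 = 2, a_1 = -2, a_2 = 5.
Iterating: 2, -2, 5, -9, 19, -37, 75, -149, so a_7 = -149.

-149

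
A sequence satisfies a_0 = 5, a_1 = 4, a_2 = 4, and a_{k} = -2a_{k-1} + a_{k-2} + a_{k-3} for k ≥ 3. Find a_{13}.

The ordinary generating function has denominator 1 + 2z - z^2 - z^3.
Iterating the recurrence: a_0,…,a_{13} = 5, 4, 4, 1, 6, -7, 21, -43, 100, -222, 501, -1124, 2527, -5677.

-5677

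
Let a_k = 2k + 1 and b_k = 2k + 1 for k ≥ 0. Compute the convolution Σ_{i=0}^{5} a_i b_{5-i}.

The convolution is the x^5 coefficient of A(x)B(x).
Σ = 1·11 + 3·9 + 5·7 + 7·5 + 9·3 + 11·1 = 146.

146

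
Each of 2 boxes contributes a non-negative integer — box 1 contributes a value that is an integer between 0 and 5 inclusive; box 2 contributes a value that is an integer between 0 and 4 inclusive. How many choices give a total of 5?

The generating function for the choices is (1 + x + x² + x³ + x⁴ + x⁵)·(1 + x + x² + x³ + x⁴); the count is [x⁵].
(1 + x + x² + x³ + x⁴ + x⁵) has coefficients 1,1,1,1,1,1 for degrees 0…5.
(1 + x + x² + x³ + x⁴) has coefficients 1,1,1,1,1,0 for degrees 0…5.
[x⁵] = 1·0 + 1·1 + 1·1 + 1·1 + 1·1 + 1·1 = 5.

5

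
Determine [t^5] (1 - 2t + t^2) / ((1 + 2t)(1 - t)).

-48

The denominator gives the recurrence a_n = −a_(n−1) + 2a_(n−2) for n ≥ 3; the numerator fixes a_0 = 1, a_1 = -3, a_2 = 6.
Iterating: 1, -3, 6, -12, 24, -48, so a_5 = -48.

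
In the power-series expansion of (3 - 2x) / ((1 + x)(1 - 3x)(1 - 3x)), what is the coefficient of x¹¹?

3886162

The denominator gives the recurrence a_n = 5a_(n−1) − 3a_(n−2) − 9a_(n−3) for n ≥ 3; the numerator fixes a_0 = 3, a_1 = 13, a_2 = 56.
Iterating: 3, 13, 56, 214, 785, 2779, 9614, 32668, 109487, 362905, 1192052, 3886162, so a_11 = 3886162.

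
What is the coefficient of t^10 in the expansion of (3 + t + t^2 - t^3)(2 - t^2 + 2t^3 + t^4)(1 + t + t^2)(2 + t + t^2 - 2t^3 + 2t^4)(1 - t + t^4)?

(3 + t + t^2 - t^3) has coefficients 3,1,1,-1 for degrees 0…3.
(2 - t^2 + 2t^3 + t^4) has coefficients 2,0,-1,2,1,0,0,0,0,0,0 for degrees 0…10.
Multiplying by (1 + t + t^2) gives running coefficients 2,2,1,1,2,3,1,0,0,0,0 for degrees 0…10.
Multiplying by (2 + t + t^2 - 2t^3 + 2t^4) gives running coefficients 4,6,6,1,6,11,7,2,-1,4,2 for degrees 0…10.
Finally multiplying by (1 - t + t^4), the product of all factors after the first has coefficients 4,2,0,-5,9,11,2,-4,3,16,5 for degrees 0…10.
[t^10] = 3·5 + 1·16 + 1·3 − 1·(-4) = 38.

38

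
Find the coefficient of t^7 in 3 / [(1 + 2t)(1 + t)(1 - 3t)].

Partial fractions give a closed form: a_n = (12/5)·(-2)^n + (-3/4)·(-1)^n + (27/20)·3^n.
At n = 7: a_7 = 2646.

2646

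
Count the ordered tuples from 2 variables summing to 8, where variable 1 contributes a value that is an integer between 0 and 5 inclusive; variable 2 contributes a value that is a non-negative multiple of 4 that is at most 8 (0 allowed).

2

The generating function for the choices is (1 + z + z^2 + z^3 + z^4 + z^5)·(1 + z^4 + z^8); the count is [z^8].
(1 + z + z^2 + z^3 + z^4 + z^5) has coefficients 1,1,1,1,1,1 for degrees 0…5.
(1 + z^4 + z^8) has coefficients 1,0,0,0,1,0,0,0,1 for degrees 0…8.
[z^8] = 1·1 + 1·0 + 1·0 + 1·0 + 1·1 + 1·0 = 2.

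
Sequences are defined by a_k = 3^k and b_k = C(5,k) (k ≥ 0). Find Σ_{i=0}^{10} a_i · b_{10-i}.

248832

This is [x^10] in the product of the two ordinary generating functions.
Σ = 1·0 + 3·0 + 9·0 + 27·0 + 81·0 + 243·1 + 729·5 + 2187·10 + 6561·10 + 19683·5 + 59049·1 = 248832.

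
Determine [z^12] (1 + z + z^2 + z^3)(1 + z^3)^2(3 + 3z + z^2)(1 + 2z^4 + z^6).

35

(1 + z + z^2 + z^3) has coefficients 1,1,1,1 for degrees 0…3.
(1 + z^3)^2 has coefficients 1,0,0,2,0,0,1,0,0,0,0,0,0 for degrees 0…12.
Multiplying by (3 + 3z + z^2) gives running coefficients 3,3,1,6,6,2,3,3,1,0,0,0,0 for degrees 0…12.
Finally multiplying by (1 + 2z^4 + z^6), the product of all factors after the first has coefficients 3,3,1,6,12,8,8,18,14,10,12,8,5 for degrees 0…12.
[z^12] = 1·5 + 1·8 + 1·12 + 1·10 = 35.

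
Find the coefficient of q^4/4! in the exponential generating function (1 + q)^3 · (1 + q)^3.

The EGF product rule gives c_4 = Σ_{k_1+k_2=4} C(4; k_1,k_2) · ∏ g_i(k_i), where (1+q)^3 gives the falling factorial (3)_k; (1+q)^3 gives the falling factorial (3)_k.
g_1(k) for k = 0…4: 1, 3, 6, 6, 0.
g_2(k) for k = 0…4: 1, 3, 6, 6, 0.
c_4 = Σ_k C(4,k)·g_1(k)·g_2(4−k) = 4·3·6 + 6·6·6 + 4·6·3 = 72 + 216 + 72 = 360.

360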